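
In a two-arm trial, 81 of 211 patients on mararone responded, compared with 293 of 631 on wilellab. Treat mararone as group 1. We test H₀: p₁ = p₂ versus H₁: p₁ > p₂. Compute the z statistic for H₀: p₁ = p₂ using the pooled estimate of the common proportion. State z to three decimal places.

p̂₁ = 81/211 ≈ 0.38389, p̂₂ = 293/631 ≈ 0.46434.
Pooled p̂ = (81+293)/(211+631) = 374/842 = 0.44418.
SE = √(p̂(1−p̂)(1/n₁+1/n₂)) = √(0.44418·0.55582·0.00632412) = √(0.00156133) = 0.03951.
z = (0.38389 − 0.46434)/0.03951 = -0.08045/0.03951 = -2.036.

z = -2.036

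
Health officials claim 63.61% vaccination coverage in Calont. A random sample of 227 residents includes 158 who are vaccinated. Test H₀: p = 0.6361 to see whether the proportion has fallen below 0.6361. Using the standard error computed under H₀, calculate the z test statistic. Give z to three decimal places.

p̂ = 158/227 ≈ 0.69604.
SE = √(p₀(1−p₀)/n) = √(0.23148/227) = 0.03193.
z = (0.69604 − 0.6361)/0.03193 = 0.05994/0.03193 = 1.877.

z = 1.877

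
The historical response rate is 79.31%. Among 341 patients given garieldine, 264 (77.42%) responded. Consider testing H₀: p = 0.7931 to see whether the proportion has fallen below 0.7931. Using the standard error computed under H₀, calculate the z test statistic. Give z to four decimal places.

z = -0.8619

p̂ = 264/341 = 0.774194.
SE = √(p₀(1−p₀)/n) = √(0.16409/341) = 0.021936.
z = (0.774194 − 0.7931)/0.021936 = -0.018906/0.021936 = -0.8619.
p-value = P(Z < -0.862) ≈ 0.1944.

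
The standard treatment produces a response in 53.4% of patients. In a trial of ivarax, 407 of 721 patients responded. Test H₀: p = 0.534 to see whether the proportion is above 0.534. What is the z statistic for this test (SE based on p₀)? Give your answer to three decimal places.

p̂ = 407/721 = 0.56449.
SE = √(p₀(1−p₀)/n) = √(0.24884/721) = 0.01858.
z = (0.56449 − 0.534)/0.01858 = 0.03049/0.01858 = 1.641.
p-value = P(Z > 1.641) ≈ 0.0504.

z = 1.641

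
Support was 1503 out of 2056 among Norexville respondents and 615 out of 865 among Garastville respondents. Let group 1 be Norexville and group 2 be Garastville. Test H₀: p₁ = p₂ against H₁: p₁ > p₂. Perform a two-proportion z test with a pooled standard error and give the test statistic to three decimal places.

p̂₁ = 1503/2056 ≈ 0.73103, p̂₂ = 615/865 ≈ 0.71098.
Pooled p̂ = (1503+615)/(2056+865) = 2118/2921 = 0.72509.
SE = √(p̂(1−p̂)(1/n₁+1/n₂)) = √(0.72509·0.27491·0.00164245) = √(0.000327394) = 0.01809.
z = (0.73103 − 0.71098)/0.01809 = 0.02005/0.01809 = 1.108.

z = 1.108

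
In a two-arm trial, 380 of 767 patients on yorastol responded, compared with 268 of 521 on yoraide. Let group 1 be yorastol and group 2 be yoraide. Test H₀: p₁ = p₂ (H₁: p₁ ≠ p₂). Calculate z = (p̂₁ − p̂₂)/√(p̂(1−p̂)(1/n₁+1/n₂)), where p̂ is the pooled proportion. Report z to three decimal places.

z = -0.668

p̂₁ = 380/767 = 0.49544, p̂₂ = 268/521 = 0.51440.
Pooled p̂ = (380+268)/(767+521) = 648/1288 = 0.50311.
SE = √(p̂(1−p̂)(1/n₁+1/n₂)) = √(0.50311·0.49689·0.00322317) = √(0.000805761) = 0.02839.
z = (0.49544 − 0.51440)/0.02839 = -0.01896/0.02839 = -0.668.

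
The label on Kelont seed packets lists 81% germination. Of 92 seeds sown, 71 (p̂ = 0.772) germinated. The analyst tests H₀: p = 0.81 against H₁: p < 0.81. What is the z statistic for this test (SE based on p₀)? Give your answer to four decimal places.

p̂ = 71/92 = 0.771739.
Under H₀, SE = √(0.81·0.19/92) = √(0.00167283) = 0.040900.
z = (0.771739 − 0.81)/0.040900 = -0.038261/0.040900 = -0.9355.
p-value = P(Z < -0.935) ≈ 0.1748.

z = -0.9355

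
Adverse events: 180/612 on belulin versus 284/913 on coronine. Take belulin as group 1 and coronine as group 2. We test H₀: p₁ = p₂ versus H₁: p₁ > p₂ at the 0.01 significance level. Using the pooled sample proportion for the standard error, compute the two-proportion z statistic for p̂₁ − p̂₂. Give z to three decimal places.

z = -0.705

p̂₁ = 180/612 ≈ 0.29412, p̂₂ = 284/913 ≈ 0.31106.
Pooled p̂ = (180+284)/(612+913) = 464/1525 = 0.30426.
SE = √(0.211687 × 0.00272928) = 0.02404.
z = (0.29412 − 0.31106)/0.02404 = -0.01694/0.02404 = -0.705.
p-value = P(Z > -0.705) ≈ 0.7596. With α = 0.01, fail to reject H₀.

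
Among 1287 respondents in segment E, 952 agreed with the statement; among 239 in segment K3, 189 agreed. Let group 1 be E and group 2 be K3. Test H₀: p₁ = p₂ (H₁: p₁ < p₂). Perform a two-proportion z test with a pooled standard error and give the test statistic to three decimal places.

p̂₁ = 952/1287 ≈ 0.73970, p̂₂ = 189/239 ≈ 0.79079.
Pooled p̂ = (952+189)/(1287+239) = 1141/1526 = 0.74771.
SE = √(0.188642 × 0.0049611) = 0.03059.
z = (0.73970 − 0.79079)/0.03059 = -0.05109/0.03059 = -1.670.
p-value = P(Z < -1.670) ≈ 0.0475.

z = -1.670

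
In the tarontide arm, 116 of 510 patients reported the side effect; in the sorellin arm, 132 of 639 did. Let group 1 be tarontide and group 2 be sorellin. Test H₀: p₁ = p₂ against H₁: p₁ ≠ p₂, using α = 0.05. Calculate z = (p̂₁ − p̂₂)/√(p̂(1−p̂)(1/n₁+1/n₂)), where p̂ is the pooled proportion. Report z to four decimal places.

z = 0.8547

p̂₁ = 116/510 = 0.227451, p̂₂ = 132/639 = 0.206573.
Pooled p̂ = (116+132)/(510+639) = 248/1149 = 0.215840.
SE = √(p̂(1−p̂)(1/n₁+1/n₂)) = √(0.215840·0.784160·0.00352573) = √(0.00059674) = 0.024428.
z = (0.227451 − 0.206573)/0.024428 = 0.020878/0.024428 = 0.8547.
Two-sided p-value ≈ 2·Φ(−0.855) = 0.3927. With α = 0.05, fail to reject H₀.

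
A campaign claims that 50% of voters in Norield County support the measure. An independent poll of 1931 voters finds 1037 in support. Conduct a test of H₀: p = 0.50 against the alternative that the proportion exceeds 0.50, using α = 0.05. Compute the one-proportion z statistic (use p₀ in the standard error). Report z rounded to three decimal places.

z = 3.254

p̂ = 1037/1931 ≈ 0.53703.
SE = √(p₀(1−p₀)/n) = √(0.25/1931) = 0.01138.
z = (0.53703 − 0.5)/0.01138 = 0.03703/0.01138 = 3.254.
p-value = P(Z > 3.254) ≈ 0.0006. With α = 0.05, reject H₀.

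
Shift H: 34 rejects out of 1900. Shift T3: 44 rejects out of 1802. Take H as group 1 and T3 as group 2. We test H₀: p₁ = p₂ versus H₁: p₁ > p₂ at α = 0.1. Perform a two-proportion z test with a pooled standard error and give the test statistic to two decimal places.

p̂₁ = 34/1900 ≈ 0.0179, p̂₂ = 44/1802 ≈ 0.0244.
Pooled p̂ = (34+44)/(1900+1802) = 78/3702 = 0.0211.
SE = √(0.0206258 × 0.00108125) = 0.0047.
z = (0.0179 − 0.0244)/0.0047 = -0.0065/0.0047 = -1.38.
p-value = P(Z > -1.381) ≈ 0.9164, so at α = 0.1 we fail to reject H₀.

z = -1.38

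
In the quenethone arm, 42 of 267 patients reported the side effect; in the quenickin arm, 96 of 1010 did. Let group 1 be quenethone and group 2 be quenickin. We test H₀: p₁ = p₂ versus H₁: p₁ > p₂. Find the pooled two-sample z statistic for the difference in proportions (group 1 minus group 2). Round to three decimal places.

p̂₁ = 42/267 ≈ 0.15730, p̂₂ = 96/1010 ≈ 0.09505.
Pooled p̂ = (42+96)/(267+1010) = 138/1277 = 0.10807.
SE = √(0.0963876 × 0.00473542) = 0.02136.
z = (0.15730 − 0.09505)/0.02136 = 0.06225/0.02136 = 2.914.
p-value = P(Z > 2.914) ≈ 0.0018.

z = 2.914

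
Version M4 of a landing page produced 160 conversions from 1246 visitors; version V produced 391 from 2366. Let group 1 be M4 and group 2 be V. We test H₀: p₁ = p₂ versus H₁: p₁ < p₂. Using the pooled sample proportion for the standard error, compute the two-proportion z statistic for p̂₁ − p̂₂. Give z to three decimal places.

p̂₁ = 160/1246 ≈ 0.128411, p̂₂ = 391/2366 ≈ 0.165258.
Pooled p̂ = (160+391)/(1246+2366) = 551/3612 = 0.152547.
SE = √(p̂(1−p̂)(1/n₁+1/n₂)) = √(0.152547·0.847453·0.00122522) = √(0.000158392) = 0.012585.
z = (0.128411 − 0.165258)/0.012585 = -0.036847/0.012585 = -2.928.

z = -2.928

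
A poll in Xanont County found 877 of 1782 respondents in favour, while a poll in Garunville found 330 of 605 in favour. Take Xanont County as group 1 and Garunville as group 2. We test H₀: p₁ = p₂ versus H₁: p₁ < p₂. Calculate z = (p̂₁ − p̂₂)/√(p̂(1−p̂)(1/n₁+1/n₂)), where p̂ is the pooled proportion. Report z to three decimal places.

z = -2.266

p̂₁ = 877/1782 ≈ 0.49214, p̂₂ = 330/605 ≈ 0.54545.
Pooled p̂ = (877+330)/(1782+605) = 1207/2387 = 0.50566.
SE = √(p̂(1−p̂)(1/n₁+1/n₂)) = √(0.50566·0.49434·0.00221406) = √(0.000553444) = 0.02353.
z = (0.49214 − 0.54545)/0.02353 = -0.05331/0.02353 = -2.266.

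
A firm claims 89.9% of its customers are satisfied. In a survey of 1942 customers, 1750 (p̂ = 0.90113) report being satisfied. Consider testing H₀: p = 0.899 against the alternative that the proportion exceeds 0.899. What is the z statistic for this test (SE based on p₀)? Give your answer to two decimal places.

z = 0.31

p̂ = 1750/1942 ≈ 0.9011.
Under H₀, SE = √(0.899·0.101/1942) = √(4.67554e-05) = 0.0068.
z = (0.9011 − 0.899)/0.0068 = 0.0021/0.0068 = 0.31.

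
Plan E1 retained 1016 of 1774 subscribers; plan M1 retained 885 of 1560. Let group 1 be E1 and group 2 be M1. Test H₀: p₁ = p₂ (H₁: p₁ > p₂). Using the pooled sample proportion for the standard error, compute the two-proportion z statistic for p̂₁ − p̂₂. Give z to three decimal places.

p̂₁ = 1016/1774 = 0.57272, p̂₂ = 885/1560 = 0.56731.
Pooled p̂ = (1016+885)/(1774+1560) = 1901/3334 = 0.57019.
SE = √(0.245074 × 0.00120472) = 0.01718.
z = (0.57272 − 0.56731)/0.01718 = 0.00541/0.01718 = 0.315.
p-value = P(Z > 0.315) ≈ 0.3765.

z = 0.315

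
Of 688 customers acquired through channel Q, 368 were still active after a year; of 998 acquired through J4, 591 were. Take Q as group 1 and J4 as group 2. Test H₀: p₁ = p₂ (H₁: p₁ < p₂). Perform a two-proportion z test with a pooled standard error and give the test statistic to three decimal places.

z = -2.335

p̂₁ = 368/688 = 0.53488, p̂₂ = 591/998 = 0.59218.
Pooled p̂ = (368+591)/(688+998) = 959/1686 = 0.56880.
SE = √(0.245266 × 0.00245549) = 0.02454.
z = (0.53488 − 0.59218)/0.02454 = -0.05730/0.02454 = -2.335.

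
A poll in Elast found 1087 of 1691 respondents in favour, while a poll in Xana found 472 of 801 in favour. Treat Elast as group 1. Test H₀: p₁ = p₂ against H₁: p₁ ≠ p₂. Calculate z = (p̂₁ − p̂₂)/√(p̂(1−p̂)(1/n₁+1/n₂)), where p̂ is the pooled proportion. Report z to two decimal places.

z = 2.58

p̂₁ = 1087/1691 ≈ 0.64281, p̂₂ = 472/801 ≈ 0.58926.
Pooled p̂ = (1087+472)/(1691+801) = 1559/2492 = 0.62560.
SE = √(p̂(1−p̂)(1/n₁+1/n₂)) = √(0.62560·0.37440·0.00183981) = √(0.000430927) = 0.02076.
z = (0.64281 − 0.58926)/0.02076 = 0.05355/0.02076 = 2.58.
p-value = 2·P(Z > 2.580) ≈ 0.0099.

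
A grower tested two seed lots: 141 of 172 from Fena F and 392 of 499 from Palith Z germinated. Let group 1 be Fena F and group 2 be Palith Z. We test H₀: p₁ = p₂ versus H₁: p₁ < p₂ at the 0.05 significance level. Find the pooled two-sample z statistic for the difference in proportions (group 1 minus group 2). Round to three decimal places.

z = 0.957

p̂₁ = 141/172 = 0.81977, p̂₂ = 392/499 = 0.78557.
Pooled p̂ = (141+392)/(172+499) = 533/671 = 0.79434.
SE = √(0.163366 × 0.00781796) = 0.03574.
z = (0.81977 − 0.78557)/0.03574 = 0.03420/0.03574 = 0.957.
p-value = P(Z < 0.957) ≈ 0.8307. With α = 0.05, fail to reject H₀.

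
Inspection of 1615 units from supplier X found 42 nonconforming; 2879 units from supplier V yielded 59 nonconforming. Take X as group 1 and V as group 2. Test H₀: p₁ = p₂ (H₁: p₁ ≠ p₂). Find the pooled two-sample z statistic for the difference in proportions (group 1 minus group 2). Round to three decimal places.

z = 1.196

p̂₁ = 42/1615 = 0.026006, p̂₂ = 59/2879 = 0.020493.
Pooled p̂ = (42+59)/(1615+2879) = 101/4494 = 0.022474.
SE = √(p̂(1−p̂)(1/n₁+1/n₂)) = √(0.022474·0.977526·0.000966538) = √(2.12342e-05) = 0.004608.
z = (0.026006 − 0.020493)/0.004608 = 0.005513/0.004608 = 1.196.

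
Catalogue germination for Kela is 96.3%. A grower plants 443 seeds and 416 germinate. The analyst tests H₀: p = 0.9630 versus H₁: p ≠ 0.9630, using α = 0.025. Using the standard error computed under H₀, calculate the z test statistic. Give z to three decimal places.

p̂ = 416/443 ≈ 0.93905.
Under H₀, SE = √(0.963·0.037/443) = √(8.04312e-05) = 0.00897.
z = (0.93905 − 0.963)/0.00897 = -0.02395/0.00897 = -2.670.
p-value = 2·P(Z > 2.670) ≈ 0.0076; since p < α = 0.025, reject H₀.

z = -2.670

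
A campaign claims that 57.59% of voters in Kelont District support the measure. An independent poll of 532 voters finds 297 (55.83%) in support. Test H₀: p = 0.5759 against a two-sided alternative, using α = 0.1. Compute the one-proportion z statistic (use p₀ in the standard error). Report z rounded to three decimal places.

p̂ = 297/532 = 0.55827.
Standard error under H₀: √(0.5759×0.4241/532) = 0.02143.
z = (0.55827 − 0.5759)/0.02143 = -0.01763/0.02143 = -0.823.
p-value = 2·P(Z > 0.823) ≈ 0.4106. With α = 0.1, fail to reject H₀.

z = -0.823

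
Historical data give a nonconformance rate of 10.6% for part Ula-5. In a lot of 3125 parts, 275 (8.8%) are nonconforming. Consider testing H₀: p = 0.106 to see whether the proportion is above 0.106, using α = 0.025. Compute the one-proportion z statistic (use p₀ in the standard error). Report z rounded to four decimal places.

p̂ = 275/3125 ≈ 0.0880000.
Under H₀, SE = √(0.106·0.894/3125) = √(3.03245e-05) = 0.0055068.
z = (0.0880000 − 0.106)/0.0055068 = -0.0180000/0.0055068 = -3.2687.
p-value = P(Z > -3.269) ≈ 0.9995, so at α = 0.025 we fail to reject H₀.

z = -3.2687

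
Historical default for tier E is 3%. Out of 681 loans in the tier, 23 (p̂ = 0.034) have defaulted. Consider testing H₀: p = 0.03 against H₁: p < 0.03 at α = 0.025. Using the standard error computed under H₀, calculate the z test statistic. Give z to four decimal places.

p̂ = 23/681 ≈ 0.033774.
Standard error under H₀: √(0.03×0.97/681) = 0.006537.
z = (0.033774 − 0.03)/0.006537 = 0.003774/0.006537 = 0.5773.
p-value = P(Z < 0.577) ≈ 0.7181; since p > α = 0.025, fail to reject H₀.

z = 0.5773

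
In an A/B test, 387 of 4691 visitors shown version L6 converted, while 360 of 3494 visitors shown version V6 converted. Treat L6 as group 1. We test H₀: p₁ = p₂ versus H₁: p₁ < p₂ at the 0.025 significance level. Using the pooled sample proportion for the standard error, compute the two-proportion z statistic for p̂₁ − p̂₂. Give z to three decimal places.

z = -3.191

p̂₁ = 387/4691 = 0.082498, p̂₂ = 360/3494 = 0.103034.
Pooled p̂ = (387+360)/(4691+3494) = 747/8185 = 0.091265.
SE = √(p̂(1−p̂)(1/n₁+1/n₂)) = √(0.091265·0.908735·0.000499379) = √(4.14162e-05) = 0.006436.
z = (0.082498 − 0.103034)/0.006436 = -0.020536/0.006436 = -3.191.
p-value = P(Z < -3.191) ≈ 0.0007, so at α = 0.025 we reject H₀.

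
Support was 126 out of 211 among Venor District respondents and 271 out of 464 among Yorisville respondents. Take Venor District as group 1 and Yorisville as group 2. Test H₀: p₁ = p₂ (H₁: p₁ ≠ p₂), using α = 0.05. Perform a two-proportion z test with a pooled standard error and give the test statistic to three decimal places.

p̂₁ = 126/211 ≈ 0.59716, p̂₂ = 271/464 ≈ 0.58405.
Pooled p̂ = (126+271)/(211+464) = 397/675 = 0.58815.
SE = √(0.24223 × 0.00689451) = 0.04087.
z = (0.59716 − 0.58405)/0.04087 = 0.01311/0.04087 = 0.321.
p-value = 2·P(Z > 0.321) ≈ 0.7485, so at α = 0.05 we fail to reject H₀.

z = 0.321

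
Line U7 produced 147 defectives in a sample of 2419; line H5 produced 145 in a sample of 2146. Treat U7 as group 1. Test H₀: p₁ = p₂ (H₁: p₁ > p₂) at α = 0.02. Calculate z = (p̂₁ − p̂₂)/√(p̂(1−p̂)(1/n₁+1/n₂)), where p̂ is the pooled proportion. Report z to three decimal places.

p̂₁ = 147/2419 ≈ 0.06077, p̂₂ = 145/2146 ≈ 0.06757.
Pooled p̂ = (147+145)/(2419+2146) = 292/4565 = 0.06396.
SE = √(p̂(1−p̂)(1/n₁+1/n₂)) = √(0.06396·0.93604·0.000879377) = √(5.26513e-05) = 0.00726.
z = (0.06077 − 0.06757)/0.00726 = -0.00680/0.00726 = -0.937.
p-value = P(Z > -0.937) ≈ 0.8256. With α = 0.02, fail to reject H₀.

z = -0.937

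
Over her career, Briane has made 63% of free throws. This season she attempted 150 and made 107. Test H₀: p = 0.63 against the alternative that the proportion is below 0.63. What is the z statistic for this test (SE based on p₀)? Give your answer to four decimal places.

p̂ = 107/150 ≈ 0.713333.
Under H₀, SE = √(0.63·0.37/150) = √(0.001554) = 0.039421.
z = (0.713333 − 0.63)/0.039421 = 0.083333/0.039421 = 2.1139.

z = 2.1139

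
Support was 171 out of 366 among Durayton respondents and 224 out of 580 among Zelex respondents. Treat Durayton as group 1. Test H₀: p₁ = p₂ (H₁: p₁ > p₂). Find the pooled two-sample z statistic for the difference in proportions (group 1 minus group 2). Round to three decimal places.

z = 2.461

p̂₁ = 171/366 ≈ 0.46721, p̂₂ = 224/580 ≈ 0.38621.
Pooled p̂ = (171+224)/(366+580) = 395/946 = 0.41755.
SE = √(p̂(1−p̂)(1/n₁+1/n₂)) = √(0.41755·0.58245·0.00445638) = √(0.0010838) = 0.03292.
z = (0.46721 − 0.38621)/0.03292 = 0.08100/0.03292 = 2.461.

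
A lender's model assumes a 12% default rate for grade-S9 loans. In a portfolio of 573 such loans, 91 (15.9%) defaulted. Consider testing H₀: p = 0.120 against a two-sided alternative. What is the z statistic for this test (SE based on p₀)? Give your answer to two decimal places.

p̂ = 91/573 ≈ 0.15881.
Standard error under H₀: √(0.12×0.88/573) = 0.01358.
z = (0.15881 − 0.12)/0.01358 = 0.03881/0.01358 = 2.86.
Two-sided p-value ≈ 2·Φ(−2.859) = 0.0042.

z = 2.86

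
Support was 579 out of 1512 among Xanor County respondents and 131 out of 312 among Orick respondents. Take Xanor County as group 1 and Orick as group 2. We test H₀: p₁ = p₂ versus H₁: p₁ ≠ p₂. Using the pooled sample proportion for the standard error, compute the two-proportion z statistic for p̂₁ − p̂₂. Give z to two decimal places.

p̂₁ = 579/1512 = 0.3829, p̂₂ = 131/312 = 0.4199.
Pooled p̂ = (579+131)/(1512+312) = 710/1824 = 0.3893.
SE = √(p̂(1−p̂)(1/n₁+1/n₂)) = √(0.3893·0.6107·0.0038665) = √(0.000919205) = 0.0303.
z = (0.3829 − 0.4199)/0.0303 = -0.0370/0.0303 = -1.22.
Two-sided p-value ≈ 2·Φ(−1.218) = 0.2231.

z = -1.22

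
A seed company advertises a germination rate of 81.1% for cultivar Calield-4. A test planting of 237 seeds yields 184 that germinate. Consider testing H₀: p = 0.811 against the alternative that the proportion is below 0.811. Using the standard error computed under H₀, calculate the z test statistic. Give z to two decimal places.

z = -1.36

p̂ = 184/237 ≈ 0.7764.
Under H₀, SE = √(0.811·0.189/237) = √(0.000646747) = 0.0254.
z = (0.7764 − 0.811)/0.0254 = -0.0346/0.0254 = -1.36.
p-value = P(Z < -1.362) ≈ 0.0867.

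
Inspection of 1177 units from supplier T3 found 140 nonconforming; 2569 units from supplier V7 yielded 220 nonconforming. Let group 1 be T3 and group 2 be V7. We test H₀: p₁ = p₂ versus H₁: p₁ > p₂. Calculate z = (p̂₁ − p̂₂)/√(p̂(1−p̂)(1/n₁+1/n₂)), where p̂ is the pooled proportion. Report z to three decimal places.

z = 3.211

p̂₁ = 140/1177 ≈ 0.118946, p̂₂ = 220/2569 ≈ 0.085636.
Pooled p̂ = (140+220)/(1177+2569) = 360/3746 = 0.096103.
SE = √(0.0868668 × 0.00123887) = 0.010374.
z = (0.118946 − 0.085636)/0.010374 = 0.033310/0.010374 = 3.211.
p-value = P(Z > 3.211) ≈ 0.0007.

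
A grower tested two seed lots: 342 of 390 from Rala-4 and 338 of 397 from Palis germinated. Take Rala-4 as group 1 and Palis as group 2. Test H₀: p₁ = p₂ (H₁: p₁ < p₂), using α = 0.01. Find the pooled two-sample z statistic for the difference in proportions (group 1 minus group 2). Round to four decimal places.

p̂₁ = 342/390 ≈ 0.876923, p̂₂ = 338/397 ≈ 0.851385.
Pooled p̂ = (342+338)/(390+397) = 680/787 = 0.864041.
SE = √(0.117474 × 0.00508299) = 0.024436.
z = (0.876923 − 0.851385)/0.024436 = 0.025538/0.024436 = 1.0451.
p-value = P(Z < 1.045) ≈ 0.8520. With α = 0.01, fail to reject H₀.

z = 1.0451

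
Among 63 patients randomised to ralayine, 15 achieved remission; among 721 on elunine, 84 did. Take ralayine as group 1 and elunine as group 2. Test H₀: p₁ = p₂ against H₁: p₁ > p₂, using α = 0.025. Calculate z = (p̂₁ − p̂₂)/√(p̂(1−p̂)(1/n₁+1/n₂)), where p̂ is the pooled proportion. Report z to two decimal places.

z = 2.79

p̂₁ = 15/63 ≈ 0.2381, p̂₂ = 84/721 ≈ 0.1165.
Pooled p̂ = (15+84)/(63+721) = 99/784 = 0.1263.
SE = √(0.11033 × 0.01726) = 0.0436.
z = (0.2381 − 0.1165)/0.0436 = 0.1216/0.0436 = 2.79.
p-value = P(Z > 2.786) ≈ 0.0027; since p < α = 0.025, reject H₀.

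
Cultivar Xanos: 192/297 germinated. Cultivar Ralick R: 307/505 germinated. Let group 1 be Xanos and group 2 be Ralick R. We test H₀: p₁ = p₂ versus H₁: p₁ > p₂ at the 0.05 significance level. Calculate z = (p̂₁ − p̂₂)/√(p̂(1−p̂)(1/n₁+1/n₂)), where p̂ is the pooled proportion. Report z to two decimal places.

z = 1.09

p̂₁ = 192/297 ≈ 0.6465, p̂₂ = 307/505 ≈ 0.6079.
Pooled p̂ = (192+307)/(297+505) = 499/802 = 0.6222.
SE = √(0.235069 × 0.0053472) = 0.0355.
z = (0.6465 − 0.6079)/0.0355 = 0.0386/0.0355 = 1.09.
p-value = P(Z > 1.087) ≈ 0.1385, so at α = 0.05 we fail to reject H₀.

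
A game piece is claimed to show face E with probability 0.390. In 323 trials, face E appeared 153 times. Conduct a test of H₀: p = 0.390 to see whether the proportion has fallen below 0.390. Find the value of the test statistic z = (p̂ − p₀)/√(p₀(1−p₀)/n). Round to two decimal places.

z = 3.08

p̂ = 153/323 = 0.47368.
Standard error under H₀: √(0.39×0.61/323) = 0.02714.
z = (0.47368 − 0.39)/0.02714 = 0.08368/0.02714 = 3.08.
p-value = P(Z < 3.084) ≈ 0.9990.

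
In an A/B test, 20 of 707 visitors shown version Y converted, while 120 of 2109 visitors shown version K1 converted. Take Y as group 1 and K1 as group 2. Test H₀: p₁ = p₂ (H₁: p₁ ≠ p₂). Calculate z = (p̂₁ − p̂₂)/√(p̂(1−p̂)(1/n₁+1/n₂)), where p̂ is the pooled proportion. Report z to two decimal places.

z = -3.03

p̂₁ = 20/707 ≈ 0.02829, p̂₂ = 120/2109 ≈ 0.05690.
Pooled p̂ = (20+120)/(707+2109) = 140/2816 = 0.04972.
SE = √(0.0472442 × 0.00188859) = 0.00945.
z = (0.02829 − 0.05690)/0.00945 = -0.02861/0.00945 = -3.03.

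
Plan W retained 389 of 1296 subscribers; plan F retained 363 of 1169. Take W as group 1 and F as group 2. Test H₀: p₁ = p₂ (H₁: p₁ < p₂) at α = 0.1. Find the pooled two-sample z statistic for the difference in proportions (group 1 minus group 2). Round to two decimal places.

z = -0.56

p̂₁ = 389/1296 ≈ 0.30015, p̂₂ = 363/1169 ≈ 0.31052.
Pooled p̂ = (389+363)/(1296+1169) = 752/2465 = 0.30507.
SE = √(p̂(1−p̂)(1/n₁+1/n₂)) = √(0.30507·0.69493·0.00162704) = √(0.000344936) = 0.01857.
z = (0.30015 − 0.31052)/0.01857 = -0.01037/0.01857 = -0.56.
p-value = P(Z < -0.558) ≈ 0.2883, so at α = 0.1 we fail to reject H₀.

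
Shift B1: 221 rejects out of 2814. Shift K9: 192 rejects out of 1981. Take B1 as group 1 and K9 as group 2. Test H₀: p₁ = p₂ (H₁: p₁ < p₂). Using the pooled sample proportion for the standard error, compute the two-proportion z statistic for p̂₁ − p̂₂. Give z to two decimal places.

z = -2.23

p̂₁ = 221/2814 ≈ 0.07854, p̂₂ = 192/1981 ≈ 0.09692.
Pooled p̂ = (221+192)/(2814+1981) = 413/4795 = 0.08613.
SE = √(p̂(1−p̂)(1/n₁+1/n₂)) = √(0.08613·0.91387·0.000860162) = √(6.77057e-05) = 0.00823.
z = (0.07854 − 0.09692)/0.00823 = -0.01838/0.00823 = -2.23.
p-value = P(Z < -2.234) ≈ 0.0127.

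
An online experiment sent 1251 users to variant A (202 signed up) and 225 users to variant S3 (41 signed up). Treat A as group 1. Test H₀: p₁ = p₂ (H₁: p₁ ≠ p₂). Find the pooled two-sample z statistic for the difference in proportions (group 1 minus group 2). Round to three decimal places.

z = -0.773

p̂₁ = 202/1251 = 0.16147, p̂₂ = 41/225 = 0.18222.
Pooled p̂ = (202+41)/(1251+225) = 243/1476 = 0.16463.
SE = √(p̂(1−p̂)(1/n₁+1/n₂)) = √(0.16463·0.83537·0.0052438) = √(0.000721179) = 0.02685.
z = (0.16147 − 0.18222)/0.02685 = -0.02075/0.02685 = -0.773.
p-value = 2·P(Z > 0.773) ≈ 0.4397.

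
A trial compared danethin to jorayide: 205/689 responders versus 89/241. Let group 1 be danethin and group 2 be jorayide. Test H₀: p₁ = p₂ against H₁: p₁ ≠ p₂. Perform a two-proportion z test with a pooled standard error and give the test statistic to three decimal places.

p̂₁ = 205/689 ≈ 0.29753, p̂₂ = 89/241 ≈ 0.36929.
Pooled p̂ = (205+89)/(689+241) = 294/930 = 0.31613.
SE = √(p̂(1−p̂)(1/n₁+1/n₂)) = √(0.31613·0.68387·0.00560076) = √(0.00121084) = 0.03480.
z = (0.29753 − 0.36929)/0.03480 = -0.07176/0.03480 = -2.062.
p-value = 2·P(Z > 2.062) ≈ 0.0392.

z = -2.062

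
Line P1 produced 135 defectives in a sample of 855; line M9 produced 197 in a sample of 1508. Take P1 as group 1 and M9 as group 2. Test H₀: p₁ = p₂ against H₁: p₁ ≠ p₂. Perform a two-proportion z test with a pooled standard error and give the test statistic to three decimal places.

p̂₁ = 135/855 = 0.157895, p̂₂ = 197/1508 = 0.130637.
Pooled p̂ = (135+197)/(855+1508) = 332/2363 = 0.140499.
SE = √(p̂(1−p̂)(1/n₁+1/n₂)) = √(0.140499·0.859501·0.00183272) = √(0.000221318) = 0.014877.
z = (0.157895 − 0.130637)/0.014877 = 0.027258/0.014877 = 1.832.

z = 1.832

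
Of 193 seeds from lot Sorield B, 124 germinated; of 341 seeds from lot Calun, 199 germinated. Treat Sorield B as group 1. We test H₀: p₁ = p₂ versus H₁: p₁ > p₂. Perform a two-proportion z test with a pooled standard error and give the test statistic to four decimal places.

p̂₁ = 124/193 ≈ 0.642487, p̂₂ = 199/341 ≈ 0.583578.
Pooled p̂ = (124+199)/(193+341) = 323/534 = 0.604869.
SE = √(0.239003 × 0.0081139) = 0.044037.
z = (0.642487 − 0.583578)/0.044037 = 0.058909/0.044037 = 1.3377.

z = 1.3377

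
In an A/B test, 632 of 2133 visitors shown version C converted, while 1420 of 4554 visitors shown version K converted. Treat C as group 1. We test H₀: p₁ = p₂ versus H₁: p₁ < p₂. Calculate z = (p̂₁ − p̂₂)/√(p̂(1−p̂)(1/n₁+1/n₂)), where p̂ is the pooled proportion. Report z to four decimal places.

z = -1.2824

p̂₁ = 632/2133 = 0.296296, p̂₂ = 1420/4554 = 0.311814.
Pooled p̂ = (632+1420)/(2133+4554) = 2052/6687 = 0.306864.
SE = √(0.212699 × 0.00068841) = 0.012101.
z = (0.296296 − 0.311814)/0.012101 = -0.015518/0.012101 = -1.2824.
p-value = P(Z < -1.282) ≈ 0.0999.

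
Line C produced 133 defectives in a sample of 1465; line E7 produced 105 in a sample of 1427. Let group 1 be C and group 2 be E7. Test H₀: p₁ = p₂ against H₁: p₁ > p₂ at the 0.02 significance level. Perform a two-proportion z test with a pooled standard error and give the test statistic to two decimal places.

p̂₁ = 133/1465 = 0.09078, p̂₂ = 105/1427 = 0.07358.
Pooled p̂ = (133+105)/(1465+1427) = 238/2892 = 0.08230.
SE = √(0.0755234 × 0.00138336) = 0.01022.
z = (0.09078 − 0.07358)/0.01022 = 0.01720/0.01022 = 1.68.
p-value = P(Z > 1.683) ≈ 0.0462, so at α = 0.02 we fail to reject H₀.

z = 1.68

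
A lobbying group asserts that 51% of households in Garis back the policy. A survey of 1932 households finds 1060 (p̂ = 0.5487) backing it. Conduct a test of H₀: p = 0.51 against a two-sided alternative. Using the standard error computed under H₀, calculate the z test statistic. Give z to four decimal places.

z = 3.3987

p̂ = 1060/1932 ≈ 0.5486542.
SE = √(p₀(1−p₀)/n) = √(0.2499/1932) = 0.0113731.
z = (0.5486542 − 0.51)/0.0113731 = 0.0386542/0.0113731 = 3.3987.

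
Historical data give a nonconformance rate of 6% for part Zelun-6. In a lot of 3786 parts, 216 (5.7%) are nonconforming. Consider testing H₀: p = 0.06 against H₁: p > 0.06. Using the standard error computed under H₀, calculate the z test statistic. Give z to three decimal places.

z = -0.764

p̂ = 216/3786 = 0.05705.
SE = √(p₀(1−p₀)/n) = √(0.0564/3786) = 0.00386.
z = (0.05705 − 0.06)/0.00386 = -0.00295/0.00386 = -0.764.
p-value = P(Z > -0.764) ≈ 0.7775.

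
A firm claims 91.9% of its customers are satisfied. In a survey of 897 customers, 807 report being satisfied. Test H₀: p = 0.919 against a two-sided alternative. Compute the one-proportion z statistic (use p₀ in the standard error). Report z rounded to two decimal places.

z = -2.12

p̂ = 807/897 = 0.8997.
Standard error under H₀: √(0.919×0.081/897) = 0.0091.
z = (0.8997 − 0.919)/0.0091 = -0.0193/0.0091 = -2.12.
p-value = 2·P(Z > 2.122) ≈ 0.0338.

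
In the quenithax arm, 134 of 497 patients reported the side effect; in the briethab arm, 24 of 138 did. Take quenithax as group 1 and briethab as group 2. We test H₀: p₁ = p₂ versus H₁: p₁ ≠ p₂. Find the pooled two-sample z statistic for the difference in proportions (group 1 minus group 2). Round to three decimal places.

p̂₁ = 134/497 ≈ 0.26962, p̂₂ = 24/138 ≈ 0.17391.
Pooled p̂ = (134+24)/(497+138) = 158/635 = 0.24882.
SE = √(0.186908 × 0.00925845) = 0.04160.
z = (0.26962 − 0.17391)/0.04160 = 0.09571/0.04160 = 2.301.
p-value = 2·P(Z > 2.301) ≈ 0.0214.

z = 2.301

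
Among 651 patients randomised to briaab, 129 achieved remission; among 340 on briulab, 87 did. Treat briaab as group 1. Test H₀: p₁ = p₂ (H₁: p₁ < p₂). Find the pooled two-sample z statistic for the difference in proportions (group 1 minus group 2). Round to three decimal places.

p̂₁ = 129/651 = 0.198157, p̂₂ = 87/340 = 0.255882.
Pooled p̂ = (129+87)/(651+340) = 216/991 = 0.217962.
SE = √(p̂(1−p̂)(1/n₁+1/n₂)) = √(0.217962·0.782038·0.00447727) = √(0.000763171) = 0.027626.
z = (0.198157 − 0.255882)/0.027626 = -0.057725/0.027626 = -2.090.
p-value = P(Z < -2.090) ≈ 0.0183.

z = -2.090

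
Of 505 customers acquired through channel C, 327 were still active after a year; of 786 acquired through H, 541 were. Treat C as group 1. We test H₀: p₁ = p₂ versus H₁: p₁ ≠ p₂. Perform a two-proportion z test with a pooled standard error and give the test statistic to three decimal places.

p̂₁ = 327/505 ≈ 0.64752, p̂₂ = 541/786 ≈ 0.68830.
Pooled p̂ = (327+541)/(505+786) = 868/1291 = 0.67235.
SE = √(0.220297 × 0.00325246) = 0.02677.
z = (0.64752 − 0.68830)/0.02677 = -0.04078/0.02677 = -1.523.
Two-sided p-value ≈ 2·Φ(−1.523) = 0.1277.

z = -1.523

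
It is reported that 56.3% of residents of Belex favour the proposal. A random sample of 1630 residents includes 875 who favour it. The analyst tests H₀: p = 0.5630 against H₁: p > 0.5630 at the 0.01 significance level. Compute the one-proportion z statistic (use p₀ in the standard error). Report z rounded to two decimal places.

z = -2.13

p̂ = 875/1630 = 0.5368.
Standard error under H₀: √(0.563×0.437/1630) = 0.0123.
z = (0.5368 − 0.563)/0.0123 = -0.0262/0.0123 = -2.13.
p-value = P(Z > -2.132) ≈ 0.9835, so at α = 0.01 we fail to reject H₀.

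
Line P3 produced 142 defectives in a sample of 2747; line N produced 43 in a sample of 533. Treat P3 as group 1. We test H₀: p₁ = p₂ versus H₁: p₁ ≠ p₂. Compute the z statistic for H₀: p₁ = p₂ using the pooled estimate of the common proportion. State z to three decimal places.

z = -2.654

p̂₁ = 142/2747 ≈ 0.051693, p̂₂ = 43/533 ≈ 0.080675.
Pooled p̂ = (142+43)/(2747+533) = 185/3280 = 0.056402.
SE = √(p̂(1−p̂)(1/n₁+1/n₂)) = √(0.056402·0.943598·0.00224021) = √(0.000119226) = 0.010919.
z = (0.051693 − 0.080675)/0.010919 = -0.028982/0.010919 = -2.654.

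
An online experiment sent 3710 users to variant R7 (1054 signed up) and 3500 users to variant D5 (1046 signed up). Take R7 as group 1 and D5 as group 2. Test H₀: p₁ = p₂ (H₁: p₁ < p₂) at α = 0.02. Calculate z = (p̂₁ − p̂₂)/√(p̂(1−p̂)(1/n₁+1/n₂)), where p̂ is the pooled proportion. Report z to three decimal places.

z = -1.379

p̂₁ = 1054/3710 = 0.284097, p̂₂ = 1046/3500 = 0.298857.
Pooled p̂ = (1054+1046)/(3710+3500) = 2100/7210 = 0.291262.
SE = √(p̂(1−p̂)(1/n₁+1/n₂)) = √(0.291262·0.708738·0.000555256) = √(0.000114621) = 0.010706.
z = (0.284097 − 0.298857)/0.010706 = -0.014760/0.010706 = -1.379.
p-value = P(Z < -1.379) ≈ 0.0840. With α = 0.02, fail to reject H₀.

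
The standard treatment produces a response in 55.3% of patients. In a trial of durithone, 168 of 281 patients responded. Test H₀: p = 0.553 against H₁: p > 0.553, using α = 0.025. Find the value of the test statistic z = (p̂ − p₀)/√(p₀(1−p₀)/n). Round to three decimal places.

z = 1.513

p̂ = 168/281 = 0.597865.
Standard error under H₀: √(0.553×0.447/281) = 0.029659.
z = (0.597865 − 0.553)/0.029659 = 0.044865/0.029659 = 1.513.
p-value = P(Z > 1.513) ≈ 0.0652. With α = 0.025, fail to reject H₀.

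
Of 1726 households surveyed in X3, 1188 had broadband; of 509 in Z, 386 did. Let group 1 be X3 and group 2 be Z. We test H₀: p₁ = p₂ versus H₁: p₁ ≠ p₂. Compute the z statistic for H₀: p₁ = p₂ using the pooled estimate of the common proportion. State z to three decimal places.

p̂₁ = 1188/1726 ≈ 0.68830, p̂₂ = 386/509 ≈ 0.75835.
Pooled p̂ = (1188+386)/(1726+509) = 1574/2235 = 0.70425.
SE = √(p̂(1−p̂)(1/n₁+1/n₂)) = √(0.70425·0.29575·0.00254401) = √(0.000529871) = 0.02302.
z = (0.68830 − 0.75835)/0.02302 = -0.07005/0.02302 = -3.043.

z = -3.043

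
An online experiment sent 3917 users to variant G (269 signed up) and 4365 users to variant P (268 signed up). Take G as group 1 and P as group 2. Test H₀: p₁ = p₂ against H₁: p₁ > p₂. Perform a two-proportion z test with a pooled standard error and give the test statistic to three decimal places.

p̂₁ = 269/3917 = 0.06868, p̂₂ = 268/4365 = 0.06140.
Pooled p̂ = (269+268)/(3917+4365) = 537/8282 = 0.06484.
SE = √(p̂(1−p̂)(1/n₁+1/n₂)) = √(0.06484·0.93516·0.000484392) = √(2.93713e-05) = 0.00542.
z = (0.06868 − 0.06140)/0.00542 = 0.00728/0.00542 = 1.343.
p-value = P(Z > 1.343) ≈ 0.0897.

z = 1.343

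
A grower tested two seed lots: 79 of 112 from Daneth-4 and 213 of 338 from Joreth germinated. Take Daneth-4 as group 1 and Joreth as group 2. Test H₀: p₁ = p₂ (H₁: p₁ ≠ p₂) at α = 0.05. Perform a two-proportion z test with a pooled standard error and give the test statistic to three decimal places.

z = 1.445

p̂₁ = 79/112 = 0.70536, p̂₂ = 213/338 = 0.63018.
Pooled p̂ = (79+213)/(112+338) = 292/450 = 0.64889.
SE = √(p̂(1−p̂)(1/n₁+1/n₂)) = √(0.64889·0.35111·0.0118872) = √(0.00270827) = 0.05204.
z = (0.70536 − 0.63018)/0.05204 = 0.07518/0.05204 = 1.445.
Two-sided p-value ≈ 2·Φ(−1.445) = 0.1486. With α = 0.05, fail to reject H₀.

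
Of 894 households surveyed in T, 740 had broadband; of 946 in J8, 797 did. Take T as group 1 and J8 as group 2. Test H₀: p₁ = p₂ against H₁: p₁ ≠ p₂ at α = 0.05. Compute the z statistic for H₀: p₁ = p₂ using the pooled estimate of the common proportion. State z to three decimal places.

z = -0.853

p̂₁ = 740/894 = 0.82774, p̂₂ = 797/946 = 0.84249.
Pooled p̂ = (740+797)/(894+946) = 1537/1840 = 0.83533.
SE = √(0.137556 × 0.00217565) = 0.01730.
z = (0.82774 − 0.84249)/0.01730 = -0.01475/0.01730 = -0.853.
Two-sided p-value ≈ 2·Φ(−0.853) = 0.3937, so at α = 0.05 we fail to reject H₀.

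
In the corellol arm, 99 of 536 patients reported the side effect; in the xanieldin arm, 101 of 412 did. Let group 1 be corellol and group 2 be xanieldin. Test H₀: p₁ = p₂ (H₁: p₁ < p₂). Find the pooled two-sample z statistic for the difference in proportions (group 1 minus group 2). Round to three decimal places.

p̂₁ = 99/536 = 0.184701, p̂₂ = 101/412 = 0.245146.
Pooled p̂ = (99+101)/(536+412) = 200/948 = 0.210970.
SE = √(p̂(1−p̂)(1/n₁+1/n₂)) = √(0.210970·0.789030·0.00429286) = √(0.000714597) = 0.026732.
z = (0.184701 − 0.245146)/0.026732 = -0.060445/0.026732 = -2.261.
p-value = P(Z < -2.261) ≈ 0.0119.

z = -2.261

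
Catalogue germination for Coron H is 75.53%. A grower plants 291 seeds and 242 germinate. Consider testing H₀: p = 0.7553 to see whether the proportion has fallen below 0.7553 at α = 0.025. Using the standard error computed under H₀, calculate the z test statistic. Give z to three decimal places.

z = 3.028

p̂ = 242/291 = 0.831615.
Under H₀, SE = √(0.7553·0.2447/291) = √(0.000635127) = 0.025202.
z = (0.831615 − 0.7553)/0.025202 = 0.076315/0.025202 = 3.028.
p-value = P(Z < 3.028) ≈ 0.9988. With α = 0.025, fail to reject H₀.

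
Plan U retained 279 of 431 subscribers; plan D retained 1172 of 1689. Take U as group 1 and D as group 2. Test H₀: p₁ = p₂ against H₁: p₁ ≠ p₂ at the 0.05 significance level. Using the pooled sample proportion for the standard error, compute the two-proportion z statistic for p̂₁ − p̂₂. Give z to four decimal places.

p̂₁ = 279/431 = 0.647332, p̂₂ = 1172/1689 = 0.693902.
Pooled p̂ = (279+1172)/(431+1689) = 1451/2120 = 0.684434.
SE = √(0.215984 × 0.00291225) = 0.025080.
z = (0.647332 − 0.693902)/0.025080 = -0.046570/0.025080 = -1.8569.
p-value = 2·P(Z > 1.857) ≈ 0.0633. With α = 0.05, fail to reject H₀.

z = -1.8569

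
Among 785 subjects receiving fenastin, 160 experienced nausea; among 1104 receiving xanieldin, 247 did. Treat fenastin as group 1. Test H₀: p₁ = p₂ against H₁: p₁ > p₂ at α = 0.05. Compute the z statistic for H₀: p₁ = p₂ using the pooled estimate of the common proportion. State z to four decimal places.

z = -1.0373

p̂₁ = 160/785 = 0.2038217, p̂₂ = 247/1104 = 0.2237319.
Pooled p̂ = (160+247)/(785+1104) = 407/1889 = 0.2154579.
SE = √(p̂(1−p̂)(1/n₁+1/n₂)) = √(0.2154579·0.7845421·0.00217968) = √(0.000368444) = 0.0191949.
z = (0.2038217 − 0.2237319)/0.0191949 = -0.0199102/0.0191949 = -1.0373.
p-value = P(Z > -1.037) ≈ 0.8502; since p > α = 0.05, fail to reject H₀.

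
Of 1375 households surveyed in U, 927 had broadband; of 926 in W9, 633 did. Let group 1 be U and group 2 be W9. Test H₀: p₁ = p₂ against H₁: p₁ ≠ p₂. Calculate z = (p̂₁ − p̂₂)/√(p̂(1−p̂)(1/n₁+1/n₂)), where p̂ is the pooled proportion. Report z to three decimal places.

p̂₁ = 927/1375 = 0.674182, p̂₂ = 633/926 = 0.683585.
Pooled p̂ = (927+633)/(1375+926) = 1560/2301 = 0.677966.
SE = √(0.218328 × 0.00180719) = 0.019864.
z = (0.674182 − 0.683585)/0.019864 = -0.009403/0.019864 = -0.473.

z = -0.473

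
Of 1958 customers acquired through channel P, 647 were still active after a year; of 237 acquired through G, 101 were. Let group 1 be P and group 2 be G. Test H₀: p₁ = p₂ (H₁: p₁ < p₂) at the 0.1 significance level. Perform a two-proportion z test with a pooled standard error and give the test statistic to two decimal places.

p̂₁ = 647/1958 ≈ 0.3304, p̂₂ = 101/237 ≈ 0.4262.
Pooled p̂ = (647+101)/(1958+237) = 748/2195 = 0.3408.
SE = √(0.224647 × 0.00473013) = 0.0326.
z = (0.3304 − 0.4262)/0.0326 = -0.0958/0.0326 = -2.94.
p-value = P(Z < -2.936) ≈ 0.0017. With α = 0.1, reject H₀.

z = -2.94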